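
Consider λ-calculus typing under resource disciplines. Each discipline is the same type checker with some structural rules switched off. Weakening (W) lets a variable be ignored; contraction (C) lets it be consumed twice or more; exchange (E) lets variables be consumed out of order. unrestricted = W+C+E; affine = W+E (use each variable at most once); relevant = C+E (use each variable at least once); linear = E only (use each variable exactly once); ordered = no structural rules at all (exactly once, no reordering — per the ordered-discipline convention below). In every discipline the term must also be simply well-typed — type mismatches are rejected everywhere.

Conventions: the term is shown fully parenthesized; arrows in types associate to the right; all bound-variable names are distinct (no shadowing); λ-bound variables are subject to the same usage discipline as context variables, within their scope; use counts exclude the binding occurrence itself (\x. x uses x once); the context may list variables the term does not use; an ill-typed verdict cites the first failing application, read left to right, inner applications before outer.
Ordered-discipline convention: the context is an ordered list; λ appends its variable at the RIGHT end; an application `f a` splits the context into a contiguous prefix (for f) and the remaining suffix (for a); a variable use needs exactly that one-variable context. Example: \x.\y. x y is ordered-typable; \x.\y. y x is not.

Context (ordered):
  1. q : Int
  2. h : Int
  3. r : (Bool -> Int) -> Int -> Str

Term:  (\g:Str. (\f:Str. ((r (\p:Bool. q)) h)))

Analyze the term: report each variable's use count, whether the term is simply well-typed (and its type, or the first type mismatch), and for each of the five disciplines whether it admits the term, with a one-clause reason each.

use counts: q: 1; h: 1; r: 1; g [bound]: 0; f [bound]: 0; p [bound]: 0
left-to-right use order: r, q, h
typing: well-typed — term : Str -> Str -> Str
ordered ✗ (g, f, p left unused)
linear ✗ (g, f, p left unused)
affine ✓ (no duplicate uses among q, h, r, g, f, p)
relevant ✗ (g, f, p left unused)
unrestricted ✓ (type-checks (Str -> Str -> Str) and nothing is barred)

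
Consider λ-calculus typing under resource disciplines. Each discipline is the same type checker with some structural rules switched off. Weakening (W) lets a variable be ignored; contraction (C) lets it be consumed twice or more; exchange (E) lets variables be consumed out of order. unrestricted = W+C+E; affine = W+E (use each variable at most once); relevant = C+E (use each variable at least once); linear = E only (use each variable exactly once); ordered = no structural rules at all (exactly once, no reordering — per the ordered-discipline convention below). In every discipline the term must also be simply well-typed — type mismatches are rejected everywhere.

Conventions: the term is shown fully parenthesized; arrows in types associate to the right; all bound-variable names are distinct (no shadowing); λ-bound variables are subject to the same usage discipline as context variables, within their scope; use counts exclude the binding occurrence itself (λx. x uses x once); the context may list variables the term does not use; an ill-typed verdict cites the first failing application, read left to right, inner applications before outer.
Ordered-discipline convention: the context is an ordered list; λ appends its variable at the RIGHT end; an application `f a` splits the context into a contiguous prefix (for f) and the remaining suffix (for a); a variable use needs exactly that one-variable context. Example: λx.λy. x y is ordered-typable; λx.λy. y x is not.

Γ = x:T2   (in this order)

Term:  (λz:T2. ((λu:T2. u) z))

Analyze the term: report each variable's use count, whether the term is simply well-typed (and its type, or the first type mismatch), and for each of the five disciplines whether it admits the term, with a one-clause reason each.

usage: x: 0; z [bound]: 1; u [bound]: 1
use order (left to right): u, z
typing: the term checks, with type T2 -> T2
ordered ✗ (unused: x — weakening required)
linear ✗ (unused: x — weakening required)
affine ✓ (none of x, z, u used more than once)
relevant ✗ (unused: x — weakening required)
unrestricted ✓ (typability at T2 -> T2 is all that's needed)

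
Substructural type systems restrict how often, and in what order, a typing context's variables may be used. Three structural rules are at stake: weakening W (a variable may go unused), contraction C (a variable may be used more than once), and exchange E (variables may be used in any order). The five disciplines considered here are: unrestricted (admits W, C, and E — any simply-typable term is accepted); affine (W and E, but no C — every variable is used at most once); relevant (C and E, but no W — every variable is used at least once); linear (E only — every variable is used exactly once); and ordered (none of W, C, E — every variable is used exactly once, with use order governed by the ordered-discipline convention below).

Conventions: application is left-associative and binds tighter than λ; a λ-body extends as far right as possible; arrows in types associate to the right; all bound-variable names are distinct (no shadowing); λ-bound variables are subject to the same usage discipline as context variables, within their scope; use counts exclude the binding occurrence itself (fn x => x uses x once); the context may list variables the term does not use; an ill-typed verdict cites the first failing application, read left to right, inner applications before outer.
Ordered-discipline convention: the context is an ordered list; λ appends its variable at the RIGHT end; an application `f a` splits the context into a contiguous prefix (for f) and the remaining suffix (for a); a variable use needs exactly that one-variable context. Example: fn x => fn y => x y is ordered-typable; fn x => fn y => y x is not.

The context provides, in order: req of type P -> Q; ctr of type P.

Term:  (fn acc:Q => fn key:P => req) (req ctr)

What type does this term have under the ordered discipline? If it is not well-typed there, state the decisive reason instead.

not well-typed under ordered — req ×2 used more than once (contraction); unused: acc, key — weakening required
variable uses: req: 2×; ctr: 1×; acc (λ-bound): 0×; key (λ-bound): 0×
use order (left to right): req, req, ctr
typing: well-typed — term : P -> P -> Q
all disciplines: ordered ✗ · linear ✗ · affine ✗ · relevant ✗ · unrestricted ✓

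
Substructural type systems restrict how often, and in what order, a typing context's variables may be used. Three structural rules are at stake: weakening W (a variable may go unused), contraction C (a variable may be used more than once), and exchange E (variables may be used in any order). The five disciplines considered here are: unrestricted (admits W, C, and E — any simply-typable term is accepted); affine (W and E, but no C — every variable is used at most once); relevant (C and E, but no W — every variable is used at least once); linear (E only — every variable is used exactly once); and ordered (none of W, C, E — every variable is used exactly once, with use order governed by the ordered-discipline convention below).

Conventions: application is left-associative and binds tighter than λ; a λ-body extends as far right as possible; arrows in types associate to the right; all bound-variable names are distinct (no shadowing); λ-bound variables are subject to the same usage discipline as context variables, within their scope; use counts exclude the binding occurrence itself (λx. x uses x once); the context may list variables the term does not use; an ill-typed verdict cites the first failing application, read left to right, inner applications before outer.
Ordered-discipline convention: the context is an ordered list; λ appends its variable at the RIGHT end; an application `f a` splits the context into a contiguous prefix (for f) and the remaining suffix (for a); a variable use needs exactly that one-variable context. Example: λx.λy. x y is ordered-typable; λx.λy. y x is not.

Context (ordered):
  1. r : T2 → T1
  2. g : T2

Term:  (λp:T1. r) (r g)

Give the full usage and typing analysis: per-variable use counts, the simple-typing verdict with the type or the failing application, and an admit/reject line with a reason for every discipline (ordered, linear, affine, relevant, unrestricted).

usage: r=2; g=1; p (λ-bound)=0
use order (left to right): r, r, g
typing: well-typed — term : T2 → T1
ordered ✗ (repeated use of r ×2; p left unused)
linear ✗ (repeated use of r ×2; p left unused)
affine ✗ (repeated use of r ×2)
relevant ✗ (p left unused)
unrestricted ✓ (well-typed at T2 → T1; no restrictions here)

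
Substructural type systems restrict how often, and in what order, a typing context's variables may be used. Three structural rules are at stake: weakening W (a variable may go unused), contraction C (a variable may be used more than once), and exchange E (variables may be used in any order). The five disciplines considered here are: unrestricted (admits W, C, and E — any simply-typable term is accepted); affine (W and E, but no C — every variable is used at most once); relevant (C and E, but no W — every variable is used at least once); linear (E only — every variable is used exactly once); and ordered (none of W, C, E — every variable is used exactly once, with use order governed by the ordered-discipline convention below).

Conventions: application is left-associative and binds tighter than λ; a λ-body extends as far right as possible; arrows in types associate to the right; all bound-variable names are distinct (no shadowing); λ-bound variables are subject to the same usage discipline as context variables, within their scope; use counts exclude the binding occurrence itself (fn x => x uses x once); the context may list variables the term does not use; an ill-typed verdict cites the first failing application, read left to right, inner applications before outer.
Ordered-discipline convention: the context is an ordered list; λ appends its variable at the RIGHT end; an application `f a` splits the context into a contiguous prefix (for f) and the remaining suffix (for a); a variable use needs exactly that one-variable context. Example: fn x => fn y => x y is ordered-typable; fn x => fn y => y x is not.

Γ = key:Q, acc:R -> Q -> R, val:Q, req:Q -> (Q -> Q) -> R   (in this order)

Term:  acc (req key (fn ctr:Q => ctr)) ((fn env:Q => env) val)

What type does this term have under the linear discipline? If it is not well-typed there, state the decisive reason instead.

term : R
use counts: key ×1; acc ×1; val ×1; req ×1; ctr (bound) ×1; env (bound) ×1
uses in reading order: acc, req, key, ctr, env, val
typing: well-typed at R
across the five disciplines: ordered ✗ · linear ✓ · affine ✓ · relevant ✓ · unrestricted ✓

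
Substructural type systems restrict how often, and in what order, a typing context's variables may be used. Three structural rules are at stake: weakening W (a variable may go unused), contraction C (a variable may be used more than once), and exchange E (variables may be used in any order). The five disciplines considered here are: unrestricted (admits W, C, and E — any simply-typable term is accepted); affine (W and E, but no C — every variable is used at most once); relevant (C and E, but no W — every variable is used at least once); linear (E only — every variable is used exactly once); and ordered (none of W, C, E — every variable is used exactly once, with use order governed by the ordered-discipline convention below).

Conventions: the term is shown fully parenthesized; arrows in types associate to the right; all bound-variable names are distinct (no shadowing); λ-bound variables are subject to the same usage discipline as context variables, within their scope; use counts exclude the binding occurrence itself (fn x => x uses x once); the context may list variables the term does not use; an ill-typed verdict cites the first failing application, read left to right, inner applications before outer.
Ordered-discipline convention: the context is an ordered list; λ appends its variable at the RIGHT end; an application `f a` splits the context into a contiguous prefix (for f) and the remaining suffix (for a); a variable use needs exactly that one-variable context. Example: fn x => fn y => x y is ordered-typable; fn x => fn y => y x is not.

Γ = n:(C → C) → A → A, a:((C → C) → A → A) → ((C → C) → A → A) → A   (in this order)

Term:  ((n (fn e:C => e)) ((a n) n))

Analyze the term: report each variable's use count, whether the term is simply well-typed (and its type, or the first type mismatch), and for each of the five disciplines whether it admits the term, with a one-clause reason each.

use counts: n ×3; a ×1; e (λ-bound) ×1
left-to-right use order: n, e, a, n, n
typing: well-typed at A
ordered: ✗, n ×3 used more than once (contraction)
linear: ✗, n ×3 used more than once (contraction)
affine: ✗, n ×3 used more than once (contraction)
relevant: ✓, n, a, e: all used, weakening unneeded
unrestricted: ✓, well-typed at A; no restrictions here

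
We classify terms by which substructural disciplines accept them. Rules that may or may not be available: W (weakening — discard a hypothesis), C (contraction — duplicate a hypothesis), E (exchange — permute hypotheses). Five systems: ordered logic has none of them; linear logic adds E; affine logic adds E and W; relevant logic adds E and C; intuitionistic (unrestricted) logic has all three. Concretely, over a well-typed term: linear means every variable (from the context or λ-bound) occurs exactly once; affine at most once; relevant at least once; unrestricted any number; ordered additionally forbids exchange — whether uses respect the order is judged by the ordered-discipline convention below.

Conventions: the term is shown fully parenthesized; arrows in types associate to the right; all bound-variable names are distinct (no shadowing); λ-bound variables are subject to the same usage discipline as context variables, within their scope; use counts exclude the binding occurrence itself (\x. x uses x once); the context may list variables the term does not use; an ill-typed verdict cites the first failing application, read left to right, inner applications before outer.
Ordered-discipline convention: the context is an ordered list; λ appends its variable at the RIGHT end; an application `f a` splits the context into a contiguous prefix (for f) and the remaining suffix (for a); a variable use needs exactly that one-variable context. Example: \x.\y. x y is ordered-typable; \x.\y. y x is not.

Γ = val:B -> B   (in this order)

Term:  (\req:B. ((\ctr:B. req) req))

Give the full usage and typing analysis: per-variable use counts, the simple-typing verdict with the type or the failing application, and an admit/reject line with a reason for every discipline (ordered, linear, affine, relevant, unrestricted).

counts: val=0; req (bound)=2; ctr (bound)=0
uses in reading order: req, req
typing: the term checks, with type B -> B
ordered: ✗ — uses contraction: req ×2; val, ctr left unused
linear: ✗ — uses contraction: req ×2; val, ctr left unused
affine: ✗ — uses contraction: req ×2
relevant: ✗ — val, ctr left unused
unrestricted: ✓ — typability at B -> B is all that's needed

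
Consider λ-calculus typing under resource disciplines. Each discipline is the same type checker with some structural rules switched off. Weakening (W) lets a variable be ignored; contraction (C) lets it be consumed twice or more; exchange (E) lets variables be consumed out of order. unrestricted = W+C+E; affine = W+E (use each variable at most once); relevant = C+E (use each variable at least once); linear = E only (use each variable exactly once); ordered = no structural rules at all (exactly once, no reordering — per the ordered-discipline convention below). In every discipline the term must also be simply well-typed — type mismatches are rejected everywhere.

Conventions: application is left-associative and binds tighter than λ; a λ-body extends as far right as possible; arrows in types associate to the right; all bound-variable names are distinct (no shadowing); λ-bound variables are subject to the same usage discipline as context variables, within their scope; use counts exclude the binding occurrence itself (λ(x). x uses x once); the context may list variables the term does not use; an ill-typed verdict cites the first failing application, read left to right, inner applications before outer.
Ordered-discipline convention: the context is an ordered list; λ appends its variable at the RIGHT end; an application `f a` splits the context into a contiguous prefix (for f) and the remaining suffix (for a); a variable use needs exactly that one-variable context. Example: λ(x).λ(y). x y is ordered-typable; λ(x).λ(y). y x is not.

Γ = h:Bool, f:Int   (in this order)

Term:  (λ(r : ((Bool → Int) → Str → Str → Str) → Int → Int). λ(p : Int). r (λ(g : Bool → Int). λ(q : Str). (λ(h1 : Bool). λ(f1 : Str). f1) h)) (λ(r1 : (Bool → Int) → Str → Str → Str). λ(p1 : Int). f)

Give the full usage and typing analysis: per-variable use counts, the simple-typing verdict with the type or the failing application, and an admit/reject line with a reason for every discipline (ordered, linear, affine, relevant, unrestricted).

variable uses: h ×1, f ×1, r (λ-bound) ×1, p (λ-bound) ×0, g (λ-bound) ×0, q (λ-bound) ×0, h1 (λ-bound) ×0, f1 (λ-bound) ×1, r1 (λ-bound) ×0, p1 (λ-bound) ×0
left-to-right use order: r, f1, h, f
typing: well-typed — term : Int → Int → Int
ordered ✗ (p, g, q, h1, r1, p1 left unused)
linear ✗ (p, g, q, h1, r1, p1 left unused)
affine ✓ (at most one use each (h, f, r, p, g, q, h1, f1, r1, p1))
relevant ✗ (p, g, q, h1, r1, p1 left unused)
unrestricted ✓ (typability at Int → Int → Int is all that's needed)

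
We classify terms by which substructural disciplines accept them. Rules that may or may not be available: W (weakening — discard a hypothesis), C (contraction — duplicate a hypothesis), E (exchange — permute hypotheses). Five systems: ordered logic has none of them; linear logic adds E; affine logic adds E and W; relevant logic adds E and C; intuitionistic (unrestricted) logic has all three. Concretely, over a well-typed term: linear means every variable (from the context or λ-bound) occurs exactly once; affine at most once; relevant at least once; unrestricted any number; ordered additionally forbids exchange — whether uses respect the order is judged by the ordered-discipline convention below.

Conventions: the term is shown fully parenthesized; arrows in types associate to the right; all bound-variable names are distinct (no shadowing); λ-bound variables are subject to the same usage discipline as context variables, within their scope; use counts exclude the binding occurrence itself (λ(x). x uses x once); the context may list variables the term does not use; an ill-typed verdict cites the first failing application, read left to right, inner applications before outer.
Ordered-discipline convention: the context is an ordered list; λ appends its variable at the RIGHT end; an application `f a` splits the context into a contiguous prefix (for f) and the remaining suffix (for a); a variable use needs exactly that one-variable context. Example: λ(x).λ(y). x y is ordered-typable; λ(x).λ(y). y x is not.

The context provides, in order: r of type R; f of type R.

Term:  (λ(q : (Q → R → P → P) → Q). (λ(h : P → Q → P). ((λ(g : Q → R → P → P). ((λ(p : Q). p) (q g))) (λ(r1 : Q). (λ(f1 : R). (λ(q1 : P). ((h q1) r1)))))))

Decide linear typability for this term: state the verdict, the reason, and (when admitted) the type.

no — r, f, f1 left unused
counts: r ×0; f ×0; q (bound) ×1; h (bound) ×1; g (bound) ×1; p (bound) ×1; r1 (bound) ×1; f1 (bound) ×0; q1 (bound) ×1
uses in reading order: p, q, g, h, q1, r1
typing: well-typed — term : ((Q → R → P → P) → Q) → (P → Q → P) → Q
per-discipline verdicts: ordered ✗ | linear ✗ | affine ✓ | relevant ✗ | unrestricted ✓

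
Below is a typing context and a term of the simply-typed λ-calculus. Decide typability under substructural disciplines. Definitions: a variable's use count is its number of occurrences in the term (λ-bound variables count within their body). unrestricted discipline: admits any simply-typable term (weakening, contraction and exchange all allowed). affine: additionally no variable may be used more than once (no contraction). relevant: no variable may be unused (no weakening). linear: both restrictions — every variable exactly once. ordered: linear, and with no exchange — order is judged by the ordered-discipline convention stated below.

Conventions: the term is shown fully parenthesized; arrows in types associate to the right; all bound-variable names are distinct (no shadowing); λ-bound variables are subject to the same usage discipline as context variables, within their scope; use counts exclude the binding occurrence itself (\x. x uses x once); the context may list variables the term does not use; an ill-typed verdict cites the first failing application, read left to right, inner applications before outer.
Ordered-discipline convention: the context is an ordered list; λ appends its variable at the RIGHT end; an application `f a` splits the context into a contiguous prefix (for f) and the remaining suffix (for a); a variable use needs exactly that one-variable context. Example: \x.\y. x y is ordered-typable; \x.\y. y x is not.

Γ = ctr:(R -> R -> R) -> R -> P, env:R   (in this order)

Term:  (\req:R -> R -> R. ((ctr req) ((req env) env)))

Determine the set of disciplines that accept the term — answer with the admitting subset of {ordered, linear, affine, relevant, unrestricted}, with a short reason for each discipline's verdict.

admitted by: relevant, unrestricted
counts: ctr=1; env=2; req [bound]=2
order of uses: ctr, req, req, env, env
typing: ✓ — (R -> R -> R) -> P
ordered ✗ (needs contraction — env ×2, req ×2)
linear ✗ (needs contraction — env ×2, req ×2)
affine ✗ (needs contraction — env ×2, req ×2)
relevant ✓ (every one of ctr, env, req appears)
unrestricted ✓ (type-checks ((R -> R -> R) -> P) and nothing is barred)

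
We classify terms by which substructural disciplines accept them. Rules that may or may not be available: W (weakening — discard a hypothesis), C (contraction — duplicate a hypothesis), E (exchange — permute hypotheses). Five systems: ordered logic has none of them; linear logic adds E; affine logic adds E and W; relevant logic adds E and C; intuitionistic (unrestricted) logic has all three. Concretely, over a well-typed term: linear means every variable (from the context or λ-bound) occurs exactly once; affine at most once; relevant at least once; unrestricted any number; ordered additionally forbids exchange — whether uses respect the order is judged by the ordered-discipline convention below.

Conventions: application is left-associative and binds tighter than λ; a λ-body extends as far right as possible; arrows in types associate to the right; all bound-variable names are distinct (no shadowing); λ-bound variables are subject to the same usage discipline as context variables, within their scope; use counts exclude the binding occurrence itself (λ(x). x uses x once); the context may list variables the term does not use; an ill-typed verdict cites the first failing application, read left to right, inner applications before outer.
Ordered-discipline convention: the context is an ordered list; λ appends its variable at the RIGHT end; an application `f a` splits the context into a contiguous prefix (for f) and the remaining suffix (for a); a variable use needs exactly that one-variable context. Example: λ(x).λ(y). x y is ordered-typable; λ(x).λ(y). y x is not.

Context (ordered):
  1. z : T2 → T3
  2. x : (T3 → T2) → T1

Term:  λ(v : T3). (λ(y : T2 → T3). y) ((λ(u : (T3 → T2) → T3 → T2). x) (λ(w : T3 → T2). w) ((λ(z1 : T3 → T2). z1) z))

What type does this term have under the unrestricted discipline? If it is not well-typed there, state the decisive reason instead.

not well-typed under unrestricted — the type mismatch rejects it
variable uses: z: 1, x: 1, v (bound): 0, y (bound): 1, u (bound): 0, w (bound): 1, z1 (bound): 1
order of uses: y, x, w, z1, z
typing: ill-typed: argument of type T2 → T3 where T3 → T2 is required
all disciplines: ordered ✗ · linear ✗ · affine ✗ · relevant ✗ · unrestricted ✗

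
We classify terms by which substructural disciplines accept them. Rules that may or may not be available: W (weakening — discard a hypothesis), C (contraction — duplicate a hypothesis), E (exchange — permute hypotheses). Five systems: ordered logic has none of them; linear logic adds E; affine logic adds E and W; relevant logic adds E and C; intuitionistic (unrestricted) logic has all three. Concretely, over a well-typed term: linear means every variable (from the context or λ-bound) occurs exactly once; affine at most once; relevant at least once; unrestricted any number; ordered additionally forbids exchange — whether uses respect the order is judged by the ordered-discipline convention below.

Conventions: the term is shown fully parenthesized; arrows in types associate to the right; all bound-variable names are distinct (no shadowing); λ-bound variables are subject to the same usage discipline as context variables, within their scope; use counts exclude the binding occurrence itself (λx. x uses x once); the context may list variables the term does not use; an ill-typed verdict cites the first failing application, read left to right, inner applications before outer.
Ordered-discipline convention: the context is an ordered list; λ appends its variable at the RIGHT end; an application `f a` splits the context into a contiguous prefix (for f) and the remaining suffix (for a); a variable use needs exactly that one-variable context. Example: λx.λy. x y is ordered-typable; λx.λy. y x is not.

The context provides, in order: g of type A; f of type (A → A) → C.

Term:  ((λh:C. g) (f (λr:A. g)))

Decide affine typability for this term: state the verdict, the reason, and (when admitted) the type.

no — g ×2 used more than once (contraction)
counts: g=2; f=1; h [bound]=0; r [bound]=0
use order (left to right): g, f, g
typing: ✓ — A
across the five disciplines: ordered ✗, linear ✗, affine ✗, relevant ✗, unrestricted ✓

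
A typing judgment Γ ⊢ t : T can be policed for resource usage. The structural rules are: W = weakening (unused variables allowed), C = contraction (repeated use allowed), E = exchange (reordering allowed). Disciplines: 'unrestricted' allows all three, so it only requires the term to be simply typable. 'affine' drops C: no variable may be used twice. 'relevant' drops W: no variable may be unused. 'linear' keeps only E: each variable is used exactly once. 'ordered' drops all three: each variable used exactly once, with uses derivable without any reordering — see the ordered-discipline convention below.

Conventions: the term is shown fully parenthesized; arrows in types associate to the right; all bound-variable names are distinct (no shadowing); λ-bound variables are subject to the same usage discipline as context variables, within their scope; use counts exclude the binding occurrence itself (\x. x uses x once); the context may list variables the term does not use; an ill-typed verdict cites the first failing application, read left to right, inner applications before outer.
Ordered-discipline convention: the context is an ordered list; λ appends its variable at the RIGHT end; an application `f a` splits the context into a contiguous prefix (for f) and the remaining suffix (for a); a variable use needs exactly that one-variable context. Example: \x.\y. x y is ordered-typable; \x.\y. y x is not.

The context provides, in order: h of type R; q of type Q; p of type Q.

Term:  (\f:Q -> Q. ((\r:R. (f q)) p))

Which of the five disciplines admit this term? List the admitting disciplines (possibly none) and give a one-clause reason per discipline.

admitted by: none
usage: h: 0, q: 1, p: 1, f [bound]: 1, r [bound]: 0
left-to-right use order: f, q, p
typing: ill-typed: a function awaiting R gets Q
ordered: ✗ — not simply typable
linear: ✗ — fails simple typing
affine: ✗ — a type mismatch blocks all five
relevant: ✗ — the type mismatch rejects it
unrestricted: ✗ — not simply typable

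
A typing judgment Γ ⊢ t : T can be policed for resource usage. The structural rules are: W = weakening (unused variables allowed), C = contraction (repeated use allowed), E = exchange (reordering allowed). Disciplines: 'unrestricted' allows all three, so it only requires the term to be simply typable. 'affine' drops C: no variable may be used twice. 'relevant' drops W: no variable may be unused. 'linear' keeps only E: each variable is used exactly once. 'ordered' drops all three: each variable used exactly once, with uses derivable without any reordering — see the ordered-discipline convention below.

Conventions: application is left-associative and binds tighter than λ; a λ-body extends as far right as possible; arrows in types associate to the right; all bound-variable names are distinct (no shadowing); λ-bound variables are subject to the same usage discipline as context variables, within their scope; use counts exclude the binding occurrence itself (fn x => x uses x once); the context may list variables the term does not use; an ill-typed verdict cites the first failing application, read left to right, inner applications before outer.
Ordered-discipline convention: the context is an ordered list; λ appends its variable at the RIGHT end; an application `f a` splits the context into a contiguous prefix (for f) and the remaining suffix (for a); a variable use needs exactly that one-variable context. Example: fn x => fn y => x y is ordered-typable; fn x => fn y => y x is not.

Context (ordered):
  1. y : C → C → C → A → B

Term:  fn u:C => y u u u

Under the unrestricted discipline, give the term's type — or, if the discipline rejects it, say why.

term : C → A → B
variable uses: y: 1×; u (λ-bound): 3×
uses in reading order: y, u, u, u
typing: well-typed — term : C → A → B
all disciplines: ordered ✗ · linear ✗ · affine ✗ · relevant ✓ · unrestricted ✓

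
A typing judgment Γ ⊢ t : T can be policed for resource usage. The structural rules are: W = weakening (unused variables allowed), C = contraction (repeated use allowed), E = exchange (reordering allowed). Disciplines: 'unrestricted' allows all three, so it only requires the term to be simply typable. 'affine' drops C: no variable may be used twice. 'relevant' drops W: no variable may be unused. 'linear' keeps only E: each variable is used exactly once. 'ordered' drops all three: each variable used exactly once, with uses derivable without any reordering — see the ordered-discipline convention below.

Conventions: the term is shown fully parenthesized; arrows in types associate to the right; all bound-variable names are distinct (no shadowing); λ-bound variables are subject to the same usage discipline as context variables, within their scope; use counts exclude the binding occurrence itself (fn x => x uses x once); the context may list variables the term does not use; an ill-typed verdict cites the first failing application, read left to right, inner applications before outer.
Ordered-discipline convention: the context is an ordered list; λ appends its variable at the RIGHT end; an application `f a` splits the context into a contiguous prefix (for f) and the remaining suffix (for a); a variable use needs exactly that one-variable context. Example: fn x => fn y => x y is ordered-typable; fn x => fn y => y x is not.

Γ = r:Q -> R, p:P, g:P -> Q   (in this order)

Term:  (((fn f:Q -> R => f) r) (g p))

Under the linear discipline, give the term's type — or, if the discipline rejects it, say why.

term : R
variable uses: r: 1, p: 1, g: 1, f (bound): 1
uses in reading order: f, r, g, p
typing: the term checks, with type R
per-discipline verdicts: ordered ✗, linear ✓, affine ✓, relevant ✓, unrestricted ✓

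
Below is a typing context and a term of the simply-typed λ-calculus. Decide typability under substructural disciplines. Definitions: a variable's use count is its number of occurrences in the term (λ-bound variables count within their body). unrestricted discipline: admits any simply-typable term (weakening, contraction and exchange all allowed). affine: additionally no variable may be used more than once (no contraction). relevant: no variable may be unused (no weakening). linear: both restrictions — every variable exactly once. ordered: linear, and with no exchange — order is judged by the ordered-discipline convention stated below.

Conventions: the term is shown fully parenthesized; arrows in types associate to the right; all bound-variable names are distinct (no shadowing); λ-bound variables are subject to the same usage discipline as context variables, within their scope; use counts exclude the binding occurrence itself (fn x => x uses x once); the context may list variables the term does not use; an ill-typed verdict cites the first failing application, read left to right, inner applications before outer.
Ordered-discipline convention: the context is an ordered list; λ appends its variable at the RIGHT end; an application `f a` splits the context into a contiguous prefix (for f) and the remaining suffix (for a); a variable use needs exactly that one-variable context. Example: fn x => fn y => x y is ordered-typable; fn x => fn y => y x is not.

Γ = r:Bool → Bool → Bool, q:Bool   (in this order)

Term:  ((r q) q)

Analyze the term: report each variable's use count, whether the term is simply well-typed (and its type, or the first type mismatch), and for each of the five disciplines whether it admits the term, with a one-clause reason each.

usage: r=1, q=2
uses in reading order: r, q, q
typing: ✓ — Bool
ordered: ✗ — uses contraction: q ×2
linear: ✗ — uses contraction: q ×2
affine: ✗ — uses contraction: q ×2
relevant: ✓ — every one of r, q appears
unrestricted: ✓ — typability at Bool is all that's needed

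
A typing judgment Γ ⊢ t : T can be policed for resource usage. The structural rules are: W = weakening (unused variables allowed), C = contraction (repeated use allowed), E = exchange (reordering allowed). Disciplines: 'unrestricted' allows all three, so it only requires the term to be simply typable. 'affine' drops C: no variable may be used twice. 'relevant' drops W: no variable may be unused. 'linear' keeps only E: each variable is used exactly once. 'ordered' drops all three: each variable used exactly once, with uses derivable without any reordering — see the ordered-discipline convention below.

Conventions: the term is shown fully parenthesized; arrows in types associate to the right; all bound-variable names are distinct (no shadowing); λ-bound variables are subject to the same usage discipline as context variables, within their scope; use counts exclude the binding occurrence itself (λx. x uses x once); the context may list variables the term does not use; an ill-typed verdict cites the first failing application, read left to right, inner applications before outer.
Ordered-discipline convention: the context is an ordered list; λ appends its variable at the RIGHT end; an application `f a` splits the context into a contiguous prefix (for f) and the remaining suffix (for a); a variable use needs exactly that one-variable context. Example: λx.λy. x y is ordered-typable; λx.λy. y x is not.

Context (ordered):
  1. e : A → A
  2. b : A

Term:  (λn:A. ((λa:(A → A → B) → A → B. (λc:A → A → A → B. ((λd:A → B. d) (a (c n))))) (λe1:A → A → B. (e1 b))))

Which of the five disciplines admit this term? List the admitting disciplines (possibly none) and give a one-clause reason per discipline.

admitted by: affine, unrestricted
use counts: e ×0; b ×1; n (bound) ×1; a (bound) ×1; c (bound) ×1; d (bound) ×1; e1 (bound) ×1
use order (left to right): d, a, c, n, e1, b
typing: well-typed — term : A → (A → A → A → B) → A → B
ordered: ✗ — needs weakening: e unused
linear: ✗ — needs weakening: e unused
affine: ✓ — none of e, b, n, a, c, d, e1 used more than once
relevant: ✗ — needs weakening: e unused
unrestricted: ✓ — typability at A → (A → A → A → B) → A → B is all that's needed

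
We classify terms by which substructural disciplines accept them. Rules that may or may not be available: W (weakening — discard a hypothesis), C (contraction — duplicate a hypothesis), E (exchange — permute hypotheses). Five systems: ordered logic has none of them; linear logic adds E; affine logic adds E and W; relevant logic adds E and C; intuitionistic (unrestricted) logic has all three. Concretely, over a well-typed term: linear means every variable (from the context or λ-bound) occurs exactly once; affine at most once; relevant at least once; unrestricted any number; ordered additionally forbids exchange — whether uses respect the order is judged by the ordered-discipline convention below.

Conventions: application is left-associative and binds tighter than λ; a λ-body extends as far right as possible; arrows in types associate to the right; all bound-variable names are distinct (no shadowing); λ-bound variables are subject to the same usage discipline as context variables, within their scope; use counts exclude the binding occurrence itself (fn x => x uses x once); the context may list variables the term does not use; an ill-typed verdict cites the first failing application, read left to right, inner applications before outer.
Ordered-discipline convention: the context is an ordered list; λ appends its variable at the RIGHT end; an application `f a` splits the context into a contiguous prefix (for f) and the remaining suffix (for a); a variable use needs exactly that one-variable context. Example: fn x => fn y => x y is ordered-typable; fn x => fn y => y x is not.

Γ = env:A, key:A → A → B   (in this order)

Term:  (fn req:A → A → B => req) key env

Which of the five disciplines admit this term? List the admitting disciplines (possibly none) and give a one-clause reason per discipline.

admitted by: linear, affine, relevant, unrestricted
counts: env=1, key=1, req [bound]=1
uses in reading order: req, key, env
typing: ✓ — A → B
ordered: ✗ — no ordered split (uses run req, key, env)
linear: ✓ — env, key, req: one use apiece
affine: ✓ — none of env, key, req used more than once
relevant: ✓ — env, key, req: all used, weakening unneeded
unrestricted: ✓ — type-checks (A → B) and nothing is barred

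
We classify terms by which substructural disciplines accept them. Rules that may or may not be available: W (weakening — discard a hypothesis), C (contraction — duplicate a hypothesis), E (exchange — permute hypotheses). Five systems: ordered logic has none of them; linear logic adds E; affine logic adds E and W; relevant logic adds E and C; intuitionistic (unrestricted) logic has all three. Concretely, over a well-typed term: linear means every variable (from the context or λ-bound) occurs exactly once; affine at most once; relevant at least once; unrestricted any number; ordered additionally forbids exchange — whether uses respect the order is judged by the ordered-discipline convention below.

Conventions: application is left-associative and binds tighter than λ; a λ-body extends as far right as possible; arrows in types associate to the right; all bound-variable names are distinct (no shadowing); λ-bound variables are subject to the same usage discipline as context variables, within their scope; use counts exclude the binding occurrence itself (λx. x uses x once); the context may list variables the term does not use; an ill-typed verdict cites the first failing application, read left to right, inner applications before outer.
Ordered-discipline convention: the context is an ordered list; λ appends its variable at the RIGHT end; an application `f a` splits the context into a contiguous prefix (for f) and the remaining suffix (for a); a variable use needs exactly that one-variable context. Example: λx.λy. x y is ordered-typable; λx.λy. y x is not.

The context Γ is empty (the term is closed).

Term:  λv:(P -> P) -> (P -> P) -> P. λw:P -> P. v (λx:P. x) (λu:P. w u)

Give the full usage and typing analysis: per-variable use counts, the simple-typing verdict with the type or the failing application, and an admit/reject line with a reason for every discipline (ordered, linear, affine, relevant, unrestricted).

counts: v (bound): 1; w (bound): 1; x (bound): 1; u (bound): 1
use order (left to right): v, x, w, u
typing: well-typed — term : ((P -> P) -> (P -> P) -> P) -> (P -> P) -> P
ordered: ✓ — v, w, x, u once each; derivable with no W/C/E
linear: ✓ — v, w, x, u: one use apiece
affine: ✓ — at most one use each (v, w, x, u)
relevant: ✓ — at least one use each (v, w, x, u)
unrestricted: ✓ — typability at ((P -> P) -> (P -> P) -> P) -> (P -> P) -> P is all that's needed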